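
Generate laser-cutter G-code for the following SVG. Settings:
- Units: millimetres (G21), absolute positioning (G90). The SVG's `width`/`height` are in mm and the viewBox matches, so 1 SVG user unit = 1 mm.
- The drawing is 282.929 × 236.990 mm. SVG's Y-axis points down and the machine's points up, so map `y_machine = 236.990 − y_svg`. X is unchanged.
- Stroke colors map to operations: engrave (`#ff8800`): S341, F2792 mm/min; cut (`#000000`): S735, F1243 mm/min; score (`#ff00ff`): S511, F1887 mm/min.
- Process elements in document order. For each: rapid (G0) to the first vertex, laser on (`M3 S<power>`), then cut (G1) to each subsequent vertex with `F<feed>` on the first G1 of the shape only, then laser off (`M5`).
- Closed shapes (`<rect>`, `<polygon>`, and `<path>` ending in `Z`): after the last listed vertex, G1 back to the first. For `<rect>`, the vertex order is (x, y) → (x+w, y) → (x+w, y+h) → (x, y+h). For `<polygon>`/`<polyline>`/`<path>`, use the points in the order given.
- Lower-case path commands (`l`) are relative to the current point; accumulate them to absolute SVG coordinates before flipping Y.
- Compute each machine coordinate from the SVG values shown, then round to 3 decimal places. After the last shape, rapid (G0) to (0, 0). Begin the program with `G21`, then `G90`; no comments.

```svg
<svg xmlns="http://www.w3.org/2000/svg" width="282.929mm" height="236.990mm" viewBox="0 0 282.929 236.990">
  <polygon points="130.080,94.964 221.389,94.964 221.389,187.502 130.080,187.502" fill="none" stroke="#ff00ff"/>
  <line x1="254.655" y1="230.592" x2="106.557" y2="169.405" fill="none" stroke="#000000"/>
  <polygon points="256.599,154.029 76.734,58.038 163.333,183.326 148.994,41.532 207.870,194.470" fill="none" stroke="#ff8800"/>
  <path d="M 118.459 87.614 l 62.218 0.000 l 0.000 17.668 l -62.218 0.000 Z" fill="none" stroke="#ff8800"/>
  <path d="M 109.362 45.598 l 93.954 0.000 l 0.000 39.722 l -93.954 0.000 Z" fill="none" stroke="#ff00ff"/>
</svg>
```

viewBox `0 0 282.929 236.990` with mm width/height → 1 unit = 1 mm. Flip: y_m = 236.990 − y_svg.

**Shape 1** — `<polygon>` rectangle, stroke `#ff00ff` → score (S511, F1887). Machine vertices: (130.080,142.026) → (221.389,142.026) → (221.389,49.488) → (130.080,49.488) → (130.080,142.026). Closed: final G1 returns to the first vertex.

**Shape 2** — `<line>` line segment, stroke `#000000` → cut (S735, F1243). Machine vertices: (254.655,6.398) → (106.557,67.585). Open path.

**Shape 3** — `<polygon>` closed polygon, stroke `#ff8800` → engrave (S341, F2792). Machine vertices: (256.599,82.961) → (76.734,178.952) → (163.333,53.664) → (148.994,195.458) → (207.870,42.520) → (256.599,82.961). Closed: final G1 returns to the first vertex.

**Shape 4** — `<path>` rectangle, stroke `#ff8800` → engrave (S341, F2792). Machine vertices: (118.459,149.376) → (180.677,149.376) → (180.677,131.708) → (118.459,131.708) → (118.459,149.376). Closed: final G1 returns to the first vertex.

**Shape 5** — `<path>` rectangle, stroke `#ff00ff` → score (S511, F1887). Machine vertices: (109.362,191.392) → (203.316,191.392) → (203.316,151.670) → (109.362,151.670) → (109.362,191.392). Closed: final G1 returns to the first vertex.

G21
G90
G0 X130.080 Y142.026
M3 S511
G1 X221.389 Y142.026 F1887
G1 X221.389 Y49.488
G1 X130.080 Y49.488
G1 X130.080 Y142.026
M5
G0 X254.655 Y6.398
M3 S735
G1 X106.557 Y67.585 F1243
M5
G0 X256.599 Y82.961
M3 S341
G1 X76.734 Y178.952 F2792
G1 X163.333 Y53.664
G1 X148.994 Y195.458
G1 X207.870 Y42.520
G1 X256.599 Y82.961
M5
G0 X118.459 Y149.376
M3 S341
G1 X180.677 Y149.376 F2792
G1 X180.677 Y131.708
G1 X118.459 Y131.708
G1 X118.459 Y149.376
M5
G0 X109.362 Y191.392
M3 S511
G1 X203.316 Y191.392 F1887
G1 X203.316 Y151.670
G1 X109.362 Y151.670
G1 X109.362 Y191.392
M5
G0 X0.000 Y0.000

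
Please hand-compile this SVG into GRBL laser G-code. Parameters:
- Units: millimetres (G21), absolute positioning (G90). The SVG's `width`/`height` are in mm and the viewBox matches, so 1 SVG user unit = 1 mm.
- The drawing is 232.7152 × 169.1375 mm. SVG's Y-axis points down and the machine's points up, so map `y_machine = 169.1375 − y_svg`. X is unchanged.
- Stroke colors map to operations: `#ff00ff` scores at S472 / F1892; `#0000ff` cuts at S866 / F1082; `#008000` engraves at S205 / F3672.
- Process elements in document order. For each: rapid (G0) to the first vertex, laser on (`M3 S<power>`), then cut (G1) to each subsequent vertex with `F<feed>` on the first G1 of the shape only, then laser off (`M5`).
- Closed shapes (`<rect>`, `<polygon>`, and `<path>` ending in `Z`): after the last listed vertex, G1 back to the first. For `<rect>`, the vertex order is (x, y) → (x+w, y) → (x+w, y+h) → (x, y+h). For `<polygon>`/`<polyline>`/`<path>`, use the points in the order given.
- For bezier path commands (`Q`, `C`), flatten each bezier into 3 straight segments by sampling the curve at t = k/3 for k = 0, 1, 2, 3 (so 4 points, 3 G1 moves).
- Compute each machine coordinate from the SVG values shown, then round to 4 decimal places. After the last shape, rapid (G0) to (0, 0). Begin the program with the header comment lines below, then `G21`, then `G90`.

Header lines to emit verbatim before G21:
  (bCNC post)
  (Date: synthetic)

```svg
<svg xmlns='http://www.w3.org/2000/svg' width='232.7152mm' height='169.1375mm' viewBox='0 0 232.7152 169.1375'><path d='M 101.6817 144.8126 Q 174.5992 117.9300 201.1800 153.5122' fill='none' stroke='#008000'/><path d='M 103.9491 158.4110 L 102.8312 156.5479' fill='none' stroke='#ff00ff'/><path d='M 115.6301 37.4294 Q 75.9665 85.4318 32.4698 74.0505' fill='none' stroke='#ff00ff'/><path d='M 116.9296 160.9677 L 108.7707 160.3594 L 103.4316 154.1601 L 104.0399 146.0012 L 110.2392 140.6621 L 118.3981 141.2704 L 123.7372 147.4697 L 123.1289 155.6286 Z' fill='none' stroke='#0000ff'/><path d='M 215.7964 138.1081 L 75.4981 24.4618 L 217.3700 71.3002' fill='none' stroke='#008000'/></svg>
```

(bCNC post)
(Date: synthetic)
G21
G90
G0 X101.6817 Y24.3249
M3 S205
G1 X145.1448 Y35.3061 F3672
G1 X178.3109 Y32.4062
G1 X201.1800 Y15.6253
M5
G0 X103.9491 Y10.7265
M3 S472
G1 X102.8312 Y12.5896 F1892
M5
G0 X115.6301 Y131.7081
M3 S472
G1 X88.7618 Y106.3047 F1892
G1 X61.0417 Y94.0977
G1 X32.4698 Y95.0870
M5
G0 X116.9296 Y8.1698
M3 S866
G1 X108.7707 Y8.7781 F1082
G1 X103.4316 Y14.9774
G1 X104.0399 Y23.1363
G1 X110.2392 Y28.4754
G1 X118.3981 Y27.8671
G1 X123.7372 Y21.6678
G1 X123.1289 Y13.5089
G1 X116.9296 Y8.1698
M5
G0 X215.7964 Y31.0294
M3 S205
G1 X75.4981 Y144.6757 F3672
G1 X217.3700 Y97.8373
M5
G0 X0.0000 Y0.0000

viewBox `0 0 232.7152 169.1375` with mm width/height → 1 unit = 1 mm. Flip: y_m = 169.1375 − y_svg.

**Shape 1** — `<path>` quadratic bezier, stroke `#008000` → engrave (S205, F3672). Control points (SVG): P0=(101.6817,144.8126), P1=(174.5992,117.9300), P2=(201.1800,153.5122); sampled at t=k/3. Machine vertices: (101.6817,24.3249) → (145.1448,35.3061) → (178.3109,32.4062) → (201.1800,15.6253). Open path.

**Shape 2** — `<path>` line segment, stroke `#ff00ff` → score (S472, F1892). Machine vertices: (103.9491,10.7265) → (102.8312,12.5896). Open path.

**Shape 3** — `<path>` quadratic bezier, stroke `#ff00ff` → score (S472, F1892). Control points (SVG): P0=(115.6301,37.4294), P1=(75.9665,85.4318), P2=(32.4698,74.0505); sampled at t=k/3. Machine vertices: (115.6301,131.7081) → (88.7618,106.3047) → (61.0417,94.0977) → (32.4698,95.0870). Open path.

**Shape 4** — `<path>` regular polygon, stroke `#0000ff` → cut (S866, F1082). Machine vertices: (116.9296,8.1698) → (108.7707,8.7781) → (103.4316,14.9774) → (104.0399,23.1363) → (110.2392,28.4754) → (118.3981,27.8671) → (123.7372,21.6678) → (123.1289,13.5089) → (116.9296,8.1698). Closed: final G1 returns to the first vertex.

**Shape 5** — `<path>` open polyline, stroke `#008000` → engrave (S205, F3672). Machine vertices: (215.7964,31.0294) → (75.4981,144.6757) → (217.3700,97.8373). Open path.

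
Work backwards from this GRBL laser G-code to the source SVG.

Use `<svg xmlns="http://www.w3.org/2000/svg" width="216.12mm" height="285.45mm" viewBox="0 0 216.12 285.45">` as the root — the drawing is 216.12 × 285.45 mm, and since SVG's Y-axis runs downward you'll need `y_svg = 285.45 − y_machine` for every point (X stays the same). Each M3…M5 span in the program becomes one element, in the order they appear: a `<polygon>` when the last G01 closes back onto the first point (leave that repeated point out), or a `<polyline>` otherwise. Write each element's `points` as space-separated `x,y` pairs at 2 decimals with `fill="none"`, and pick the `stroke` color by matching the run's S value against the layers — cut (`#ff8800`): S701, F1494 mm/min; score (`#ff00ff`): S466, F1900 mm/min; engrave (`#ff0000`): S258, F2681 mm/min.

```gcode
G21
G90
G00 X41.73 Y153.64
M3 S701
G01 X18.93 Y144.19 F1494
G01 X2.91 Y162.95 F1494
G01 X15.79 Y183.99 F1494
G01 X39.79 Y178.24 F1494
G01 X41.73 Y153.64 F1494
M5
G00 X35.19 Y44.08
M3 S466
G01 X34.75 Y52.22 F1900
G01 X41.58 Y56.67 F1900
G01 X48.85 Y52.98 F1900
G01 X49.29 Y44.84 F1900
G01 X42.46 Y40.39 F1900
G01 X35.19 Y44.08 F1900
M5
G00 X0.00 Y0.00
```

<svg xmlns="http://www.w3.org/2000/svg" width="216.12mm" height="285.45mm" viewBox="0 0 216.12 285.45">
  <polygon points="41.73,131.81 18.93,141.26 2.91,122.50 15.79,101.46 39.79,107.21" fill="none" stroke="#ff8800"/>
  <polygon points="35.19,241.37 34.75,233.23 41.58,228.78 48.85,232.47 49.29,240.61 42.46,245.06" fill="none" stroke="#ff00ff"/>
</svg>

y_svg = 285.45 − y_m.

[1] S701→`#ff8800` (cut); closed run; points: 41.73,131.81 18.93,141.26 2.91,122.50 15.79,101.46 39.79,107.21

[2] S466→`#ff00ff` (score); closed run; points: 35.19,241.37 34.75,233.23 41.58,228.78 48.85,232.47 49.29,240.61 42.46,245.06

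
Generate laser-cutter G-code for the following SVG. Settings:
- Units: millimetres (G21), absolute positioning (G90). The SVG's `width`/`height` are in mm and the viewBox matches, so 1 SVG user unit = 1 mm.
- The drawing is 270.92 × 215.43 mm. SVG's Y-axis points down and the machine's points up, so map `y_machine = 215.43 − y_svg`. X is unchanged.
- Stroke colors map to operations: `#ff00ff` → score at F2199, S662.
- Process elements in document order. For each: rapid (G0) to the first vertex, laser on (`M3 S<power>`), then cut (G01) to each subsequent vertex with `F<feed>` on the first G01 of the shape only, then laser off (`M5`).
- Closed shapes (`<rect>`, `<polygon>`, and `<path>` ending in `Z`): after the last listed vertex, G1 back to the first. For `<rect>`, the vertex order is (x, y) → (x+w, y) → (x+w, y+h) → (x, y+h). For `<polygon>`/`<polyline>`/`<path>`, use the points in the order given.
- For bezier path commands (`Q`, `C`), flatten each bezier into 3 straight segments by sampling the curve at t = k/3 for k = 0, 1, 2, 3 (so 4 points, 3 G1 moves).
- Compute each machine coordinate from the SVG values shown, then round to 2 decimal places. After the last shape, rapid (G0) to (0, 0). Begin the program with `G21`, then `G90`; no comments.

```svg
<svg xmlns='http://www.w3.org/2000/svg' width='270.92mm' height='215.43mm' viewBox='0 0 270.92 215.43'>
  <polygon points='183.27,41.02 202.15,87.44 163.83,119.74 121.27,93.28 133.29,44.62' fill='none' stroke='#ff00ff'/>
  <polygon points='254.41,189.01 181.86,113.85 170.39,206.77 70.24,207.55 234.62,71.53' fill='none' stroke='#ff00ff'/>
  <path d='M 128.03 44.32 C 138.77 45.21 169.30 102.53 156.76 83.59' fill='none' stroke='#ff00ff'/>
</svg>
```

viewBox `0 0 270.92 215.43` with mm width/height → 1 unit = 1 mm. Flip: y_m = 215.43 − y_svg.

**Shape 1** — `<polygon>` regular polygon, stroke `#ff00ff` → score (S662, F2199). Machine vertices: (183.27,174.41) → (202.15,127.99) → (163.83,95.69) → (121.27,122.15) → (133.29,170.81) → (183.27,174.41). Closed: final G1 returns to the first vertex.

**Shape 2** — `<polygon>` closed polygon, stroke `#ff00ff` → score (S662, F2199). Machine vertices: (254.41,26.42) → (181.86,101.58) → (170.39,8.66) → (70.24,7.88) → (234.62,143.90) → (254.41,26.42). Closed: final G1 returns to the first vertex.

**Shape 3** — `<path>` cubic bezier, stroke `#ff00ff` → score (S662, F2199). Control points (SVG): P0=(128.03,44.32), P1=(138.77,45.21), P2=(169.30,102.53), P3=(156.76,83.59); sampled at t=k/3. Machine vertices: (128.03,171.11) → (143.04,156.32) → (157.27,133.41) → (156.76,131.84). Open path.

G21
G90
G0 X183.27 Y174.41
M3 S662
G01 X202.15 Y127.99 F2199
G01 X163.83 Y95.69
G01 X121.27 Y122.15
G01 X133.29 Y170.81
G01 X183.27 Y174.41
M5
G0 X254.41 Y26.42
M3 S662
G01 X181.86 Y101.58 F2199
G01 X170.39 Y8.66
G01 X70.24 Y7.88
G01 X234.62 Y143.90
G01 X254.41 Y26.42
M5
G0 X128.03 Y171.11
M3 S662
G01 X143.04 Y156.32 F2199
G01 X157.27 Y133.41
G01 X156.76 Y131.84
M5
G0 X0.00 Y0.00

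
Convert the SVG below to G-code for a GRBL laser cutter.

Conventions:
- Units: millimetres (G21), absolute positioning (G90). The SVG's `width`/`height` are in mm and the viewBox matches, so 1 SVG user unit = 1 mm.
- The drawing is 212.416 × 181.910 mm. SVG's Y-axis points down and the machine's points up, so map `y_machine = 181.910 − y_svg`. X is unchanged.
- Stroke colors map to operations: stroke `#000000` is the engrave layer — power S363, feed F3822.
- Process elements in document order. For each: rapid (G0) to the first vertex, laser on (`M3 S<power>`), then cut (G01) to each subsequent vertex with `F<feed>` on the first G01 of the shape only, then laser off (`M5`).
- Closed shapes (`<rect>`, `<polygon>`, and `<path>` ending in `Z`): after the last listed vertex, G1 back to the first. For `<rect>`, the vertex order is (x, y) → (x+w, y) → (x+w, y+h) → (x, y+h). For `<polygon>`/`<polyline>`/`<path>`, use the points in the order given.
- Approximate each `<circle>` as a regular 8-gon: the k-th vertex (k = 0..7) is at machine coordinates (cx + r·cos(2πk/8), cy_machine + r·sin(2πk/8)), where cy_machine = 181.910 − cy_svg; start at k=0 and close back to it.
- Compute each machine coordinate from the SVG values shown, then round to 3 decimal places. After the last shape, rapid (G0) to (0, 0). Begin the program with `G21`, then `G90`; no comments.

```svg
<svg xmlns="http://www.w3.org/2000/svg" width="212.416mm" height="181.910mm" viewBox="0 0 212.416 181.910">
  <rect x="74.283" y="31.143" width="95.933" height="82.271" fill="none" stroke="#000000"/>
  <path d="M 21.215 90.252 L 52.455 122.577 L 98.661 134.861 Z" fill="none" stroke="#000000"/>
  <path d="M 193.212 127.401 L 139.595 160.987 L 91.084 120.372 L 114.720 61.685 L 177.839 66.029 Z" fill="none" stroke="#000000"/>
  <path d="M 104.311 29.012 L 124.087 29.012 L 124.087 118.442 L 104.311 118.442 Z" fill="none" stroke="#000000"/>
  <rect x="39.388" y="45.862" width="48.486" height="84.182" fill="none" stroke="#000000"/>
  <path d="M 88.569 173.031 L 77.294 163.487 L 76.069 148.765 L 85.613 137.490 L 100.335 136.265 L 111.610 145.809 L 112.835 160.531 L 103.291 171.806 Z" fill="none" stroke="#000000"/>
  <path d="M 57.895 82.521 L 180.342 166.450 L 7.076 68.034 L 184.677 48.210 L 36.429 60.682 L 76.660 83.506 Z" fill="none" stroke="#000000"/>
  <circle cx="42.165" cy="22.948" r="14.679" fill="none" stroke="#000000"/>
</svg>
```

Since the viewBox matches the mm dimensions, user units are millimetres directly. The only transform is the Y-flip y_m = 181.910 − y_svg.

Shape 1 is a rectangle drawn with `<rect>`. Its stroke #000000 means engrave at S363, F3822. After flipping Y the toolpath is (74.283,150.767) → (170.216,150.767) → (170.216,68.496) → (74.283,68.496) → (74.283,150.767), returning to the start.

Shape 2 is a closed polygon drawn with `<path>`. Its stroke #000000 means engrave at S363, F3822. After flipping Y the toolpath is (21.215,91.658) → (52.455,59.333) → (98.661,47.049) → (21.215,91.658), returning to the start.

Shape 3 is a regular polygon drawn with `<path>`. Its stroke #000000 means engrave at S363, F3822. After flipping Y the toolpath is (193.212,54.509) → (139.595,20.923) → (91.084,61.538) → (114.720,120.225) → (177.839,115.881) → (193.212,54.509), returning to the start.

Shape 4 is a rectangle drawn with `<path>`. Its stroke #000000 means engrave at S363, F3822. After flipping Y the toolpath is (104.311,152.898) → (124.087,152.898) → (124.087,63.468) → (104.311,63.468) → (104.311,152.898), returning to the start.

Shape 5 is a rectangle drawn with `<rect>`. Its stroke #000000 means engrave at S363, F3822. After flipping Y the toolpath is (39.388,136.048) → (87.874,136.048) → (87.874,51.866) → (39.388,51.866) → (39.388,136.048), returning to the start.

Shape 6 is a regular polygon drawn with `<path>`. Its stroke #000000 means engrave at S363, F3822. After flipping Y the toolpath is (88.569,8.879) → (77.294,18.423) → (76.069,33.145) → (85.613,44.420) → (100.335,45.645) → (111.610,36.101) → (112.835,21.379) → (103.291,10.104) → (88.569,8.879), returning to the start.

Shape 7 is a closed polygon drawn with `<path>`. Its stroke #000000 means engrave at S363, F3822. After flipping Y the toolpath is (57.895,99.389) → (180.342,15.460) → (7.076,113.876) → (184.677,133.700) → (36.429,121.228) → (76.660,98.404) → (57.895,99.389), returning to the start.

Shape 8 is a circle drawn with `<circle>`. Its stroke #000000 means engrave at S363, F3822. After flipping Y the toolpath is (56.844,158.962) → (52.545,169.342) → (42.165,173.641) → (31.785,169.342) → (27.486,158.962) → (31.785,148.582) → (42.165,144.283) → (52.545,148.582) → (56.844,158.962), returning to the start.

G21
G90
G0 X74.283 Y150.767
M3 S363
G01 X170.216 Y150.767 F3822
G01 X170.216 Y68.496
G01 X74.283 Y68.496
G01 X74.283 Y150.767
M5
G0 X21.215 Y91.658
M3 S363
G01 X52.455 Y59.333 F3822
G01 X98.661 Y47.049
G01 X21.215 Y91.658
M5
G0 X193.212 Y54.509
M3 S363
G01 X139.595 Y20.923 F3822
G01 X91.084 Y61.538
G01 X114.720 Y120.225
G01 X177.839 Y115.881
G01 X193.212 Y54.509
M5
G0 X104.311 Y152.898
M3 S363
G01 X124.087 Y152.898 F3822
G01 X124.087 Y63.468
G01 X104.311 Y63.468
G01 X104.311 Y152.898
M5
G0 X39.388 Y136.048
M3 S363
G01 X87.874 Y136.048 F3822
G01 X87.874 Y51.866
G01 X39.388 Y51.866
G01 X39.388 Y136.048
M5
G0 X88.569 Y8.879
M3 S363
G01 X77.294 Y18.423 F3822
G01 X76.069 Y33.145
G01 X85.613 Y44.420
G01 X100.335 Y45.645
G01 X111.610 Y36.101
G01 X112.835 Y21.379
G01 X103.291 Y10.104
G01 X88.569 Y8.879
M5
G0 X57.895 Y99.389
M3 S363
G01 X180.342 Y15.460 F3822
G01 X7.076 Y113.876
G01 X184.677 Y133.700
G01 X36.429 Y121.228
G01 X76.660 Y98.404
G01 X57.895 Y99.389
M5
G0 X56.844 Y158.962
M3 S363
G01 X52.545 Y169.342 F3822
G01 X42.165 Y173.641
G01 X31.785 Y169.342
G01 X27.486 Y158.962
G01 X31.785 Y148.582
G01 X42.165 Y144.283
G01 X52.545 Y148.582
G01 X56.844 Y158.962
M5
G0 X0.000 Y0.000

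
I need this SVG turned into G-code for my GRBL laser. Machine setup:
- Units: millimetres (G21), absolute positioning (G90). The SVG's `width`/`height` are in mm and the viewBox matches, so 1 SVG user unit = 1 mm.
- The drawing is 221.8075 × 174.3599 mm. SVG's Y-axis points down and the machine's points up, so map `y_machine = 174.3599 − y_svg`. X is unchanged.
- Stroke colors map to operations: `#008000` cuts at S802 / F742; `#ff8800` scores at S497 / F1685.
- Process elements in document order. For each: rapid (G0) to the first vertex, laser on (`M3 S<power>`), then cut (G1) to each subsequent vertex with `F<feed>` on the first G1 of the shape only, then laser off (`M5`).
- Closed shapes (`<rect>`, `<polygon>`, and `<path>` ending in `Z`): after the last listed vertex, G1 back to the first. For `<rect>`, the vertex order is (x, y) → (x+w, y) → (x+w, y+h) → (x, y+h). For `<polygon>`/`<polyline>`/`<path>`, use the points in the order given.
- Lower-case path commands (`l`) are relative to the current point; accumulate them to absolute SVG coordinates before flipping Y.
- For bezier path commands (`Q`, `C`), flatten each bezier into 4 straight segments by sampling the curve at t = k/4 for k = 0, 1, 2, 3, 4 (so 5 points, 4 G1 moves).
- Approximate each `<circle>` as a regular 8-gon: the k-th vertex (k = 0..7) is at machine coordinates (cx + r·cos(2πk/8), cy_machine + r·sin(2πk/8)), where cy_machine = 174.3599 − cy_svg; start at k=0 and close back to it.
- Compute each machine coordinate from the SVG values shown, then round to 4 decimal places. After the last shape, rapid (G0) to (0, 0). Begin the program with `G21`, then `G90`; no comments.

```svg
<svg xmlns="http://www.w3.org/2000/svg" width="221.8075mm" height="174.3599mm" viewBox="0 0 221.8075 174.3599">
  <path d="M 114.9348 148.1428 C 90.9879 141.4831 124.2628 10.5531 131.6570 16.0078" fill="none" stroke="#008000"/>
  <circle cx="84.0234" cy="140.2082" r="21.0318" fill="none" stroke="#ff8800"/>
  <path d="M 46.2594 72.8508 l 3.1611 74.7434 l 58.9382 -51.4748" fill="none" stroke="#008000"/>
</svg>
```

Since the viewBox matches the mm dimensions, user units are millimetres directly. The only transform is the Y-flip y_m = 174.3599 − y_svg.

Shape 1 is a cubic bezier drawn with `<path>`. Its stroke #008000 means cut at S802, F742. After flipping Y the toolpath is (114.9348,26.2171) → (106.4052,50.4398) → (111.5430,96.8275) → (122.5572,140.9437) → (131.6570,158.3521).

Shape 2 is a circle drawn with `<circle>`. Its stroke #ff8800 means score at S497, F1685. After flipping Y the toolpath is (105.0552,34.1517) → (98.8951,49.0234) → (84.0234,55.1835) → (69.1517,49.0234) → (62.9916,34.1517) → (69.1517,19.2800) → (84.0234,13.1199) → (98.8951,19.2800) → (105.0552,34.1517), returning to the start.

Shape 3 is a open polyline drawn with `<path>`. Its stroke #008000 means cut at S802, F742. After flipping Y the toolpath is (46.2594,101.5091) → (49.4205,26.7657) → (108.3587,78.2405).

G21
G90
G0 X114.9348 Y26.2171
M3 S802
G1 X106.4052 Y50.4398 F742
G1 X111.5430 Y96.8275
G1 X122.5572 Y140.9437
G1 X131.6570 Y158.3521
M5
G0 X105.0552 Y34.1517
M3 S497
G1 X98.8951 Y49.0234 F1685
G1 X84.0234 Y55.1835
G1 X69.1517 Y49.0234
G1 X62.9916 Y34.1517
G1 X69.1517 Y19.2800
G1 X84.0234 Y13.1199
G1 X98.8951 Y19.2800
G1 X105.0552 Y34.1517
M5
G0 X46.2594 Y101.5091
M3 S802
G1 X49.4205 Y26.7657 F742
G1 X108.3587 Y78.2405
M5
G0 X0.0000 Y0.0000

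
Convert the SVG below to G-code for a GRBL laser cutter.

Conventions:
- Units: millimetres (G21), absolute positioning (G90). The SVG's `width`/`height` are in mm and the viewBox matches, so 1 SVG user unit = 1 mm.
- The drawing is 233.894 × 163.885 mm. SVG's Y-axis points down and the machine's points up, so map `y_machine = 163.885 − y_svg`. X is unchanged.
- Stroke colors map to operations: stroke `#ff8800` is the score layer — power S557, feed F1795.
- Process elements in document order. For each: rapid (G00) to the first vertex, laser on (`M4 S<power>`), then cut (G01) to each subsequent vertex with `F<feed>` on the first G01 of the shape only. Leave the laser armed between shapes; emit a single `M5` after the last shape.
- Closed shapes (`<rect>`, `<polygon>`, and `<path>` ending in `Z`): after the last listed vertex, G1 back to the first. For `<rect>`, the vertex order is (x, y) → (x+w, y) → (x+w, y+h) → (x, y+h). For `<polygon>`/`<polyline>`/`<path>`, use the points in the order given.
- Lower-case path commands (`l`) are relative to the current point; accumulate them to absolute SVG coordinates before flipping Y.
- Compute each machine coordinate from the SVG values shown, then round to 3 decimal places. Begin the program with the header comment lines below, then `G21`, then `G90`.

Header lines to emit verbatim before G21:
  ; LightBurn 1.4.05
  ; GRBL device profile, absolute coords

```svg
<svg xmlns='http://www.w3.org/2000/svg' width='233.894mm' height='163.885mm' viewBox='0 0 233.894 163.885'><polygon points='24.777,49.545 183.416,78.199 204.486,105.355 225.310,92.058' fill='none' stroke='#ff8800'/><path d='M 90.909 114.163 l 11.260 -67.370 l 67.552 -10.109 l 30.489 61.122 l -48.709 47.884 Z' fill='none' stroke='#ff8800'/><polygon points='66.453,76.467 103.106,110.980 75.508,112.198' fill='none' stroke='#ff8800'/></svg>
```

; LightBurn 1.4.05
; GRBL device profile, absolute coords
G21
G90
G00 X24.777 Y114.340
M4 S557
G01 X183.416 Y85.686 F1795
G01 X204.486 Y58.530
G01 X225.310 Y71.827
G01 X24.777 Y114.340
G00 X90.909 Y49.722
M4 S557
G01 X102.169 Y117.092 F1795
G01 X169.721 Y127.201
G01 X200.210 Y66.079
G01 X151.501 Y18.195
G01 X90.909 Y49.722
G00 X66.453 Y87.418
M4 S557
G01 X103.106 Y52.905 F1795
G01 X75.508 Y51.687
G01 X66.453 Y87.418
M5

Since the viewBox matches the mm dimensions, user units are millimetres directly. The only transform is the Y-flip y_m = 163.885 − y_svg.

Shape 1 is a closed polygon drawn with `<polygon>`. Its stroke #ff8800 means score at S557, F1795. After flipping Y the toolpath is (24.777,114.340) → (183.416,85.686) → (204.486,58.530) → (225.310,71.827) → (24.777,114.340), returning to the start.

Shape 2 is a regular polygon drawn with `<path>`. Its stroke #ff8800 means score at S557, F1795. After flipping Y the toolpath is (90.909,49.722) → (102.169,117.092) → (169.721,127.201) → (200.210,66.079) → (151.501,18.195) → (90.909,49.722), returning to the start.

Shape 3 is a closed polygon drawn with `<polygon>`. Its stroke #ff8800 means score at S557, F1795. After flipping Y the toolpath is (66.453,87.418) → (103.106,52.905) → (75.508,51.687) → (66.453,87.418), returning to the start.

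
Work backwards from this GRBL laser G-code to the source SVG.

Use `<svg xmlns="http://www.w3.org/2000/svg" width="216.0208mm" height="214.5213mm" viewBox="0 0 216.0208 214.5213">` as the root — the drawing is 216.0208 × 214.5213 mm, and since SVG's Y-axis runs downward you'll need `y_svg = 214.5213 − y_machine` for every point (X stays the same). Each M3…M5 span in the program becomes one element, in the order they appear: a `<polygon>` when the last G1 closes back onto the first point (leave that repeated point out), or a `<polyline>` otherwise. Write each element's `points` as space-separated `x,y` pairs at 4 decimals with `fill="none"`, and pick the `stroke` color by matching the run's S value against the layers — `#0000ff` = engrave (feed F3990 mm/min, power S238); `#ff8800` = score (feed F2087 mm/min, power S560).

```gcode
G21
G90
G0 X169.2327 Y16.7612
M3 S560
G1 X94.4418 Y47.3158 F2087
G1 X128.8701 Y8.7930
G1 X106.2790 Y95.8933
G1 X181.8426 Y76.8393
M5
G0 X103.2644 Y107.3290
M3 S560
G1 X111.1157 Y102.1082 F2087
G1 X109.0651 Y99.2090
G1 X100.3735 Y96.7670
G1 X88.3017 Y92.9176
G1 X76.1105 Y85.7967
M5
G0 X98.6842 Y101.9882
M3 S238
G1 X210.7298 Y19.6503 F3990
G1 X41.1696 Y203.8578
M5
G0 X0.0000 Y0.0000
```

Machine Y-up, SVG Y-down with viewBox height 214.5213, so y_svg = 214.5213 − y_machine; X carries over.

Run 1: the run's S560 means `#ff8800` (score). The run is open, so emit a `<polyline>` with points (Y-flipped): 169.2327,197.7601 94.4418,167.2055 128.8701,205.7283 106.2790,118.6280 181.8426,137.6820.

Run 2: the run's S560 means `#ff8800` (score). The run is open, so emit a `<polyline>` with points (Y-flipped): 103.2644,107.1923 111.1157,112.4131 109.0651,115.3123 100.3735,117.7543 88.3017,121.6037 76.1105,128.7246.

Run 3: the run's S238 means `#0000ff` (engrave). The run is open, so emit a `<polyline>` with points (Y-flipped): 98.6842,112.5331 210.7298,194.8710 41.1696,10.6635.

<svg xmlns="http://www.w3.org/2000/svg" width="216.0208mm" height="214.5213mm" viewBox="0 0 216.0208 214.5213">
  <polyline points="169.2327,197.7601 94.4418,167.2055 128.8701,205.7283 106.2790,118.6280 181.8426,137.6820" fill="none" stroke="#ff8800"/>
  <polyline points="103.2644,107.1923 111.1157,112.4131 109.0651,115.3123 100.3735,117.7543 88.3017,121.6037 76.1105,128.7246" fill="none" stroke="#ff8800"/>
  <polyline points="98.6842,112.5331 210.7298,194.8710 41.1696,10.6635" fill="none" stroke="#0000ff"/>
</svg>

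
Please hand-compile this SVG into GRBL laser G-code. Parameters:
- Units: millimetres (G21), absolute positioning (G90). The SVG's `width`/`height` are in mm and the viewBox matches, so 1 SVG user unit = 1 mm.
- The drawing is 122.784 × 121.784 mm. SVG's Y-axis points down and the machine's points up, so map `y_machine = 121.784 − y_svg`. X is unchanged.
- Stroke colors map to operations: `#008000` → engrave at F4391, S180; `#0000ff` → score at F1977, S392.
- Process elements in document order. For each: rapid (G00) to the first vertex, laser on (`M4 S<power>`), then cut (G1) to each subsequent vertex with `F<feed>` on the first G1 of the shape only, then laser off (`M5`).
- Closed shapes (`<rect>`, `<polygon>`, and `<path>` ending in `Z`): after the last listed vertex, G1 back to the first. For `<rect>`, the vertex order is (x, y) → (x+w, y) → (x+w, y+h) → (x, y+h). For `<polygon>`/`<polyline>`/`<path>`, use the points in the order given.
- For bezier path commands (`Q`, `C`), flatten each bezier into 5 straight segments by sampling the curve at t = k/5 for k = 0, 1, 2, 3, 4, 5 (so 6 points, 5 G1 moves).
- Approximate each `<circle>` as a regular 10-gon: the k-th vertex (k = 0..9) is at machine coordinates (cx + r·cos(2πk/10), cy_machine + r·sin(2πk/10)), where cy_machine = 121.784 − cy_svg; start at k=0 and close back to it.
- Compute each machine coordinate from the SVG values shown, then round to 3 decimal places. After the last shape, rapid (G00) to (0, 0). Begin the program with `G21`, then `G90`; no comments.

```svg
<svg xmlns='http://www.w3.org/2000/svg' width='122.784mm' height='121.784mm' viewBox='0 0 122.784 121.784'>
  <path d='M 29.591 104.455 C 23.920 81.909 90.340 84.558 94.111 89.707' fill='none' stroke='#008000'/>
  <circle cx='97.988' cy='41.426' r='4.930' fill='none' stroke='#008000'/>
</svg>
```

G21
G90
G00 X29.591 Y17.329
M4 S180
G1 X33.761 Y28.015 F4391
G1 X48.766 Y33.743
G1 X68.138 Y35.603
G1 X85.408 Y34.685
G1 X94.111 Y32.077
M5
G00 X102.918 Y80.358
M4 S180
G1 X101.976 Y83.256 F4391
G1 X99.511 Y85.047
G1 X96.465 Y85.047
G1 X94.000 Y83.256
G1 X93.058 Y80.358
G1 X94.000 Y77.460
G1 X96.465 Y75.669
G1 X99.511 Y75.669
G1 X101.976 Y77.460
G1 X102.918 Y80.358
M5
G00 X0.000 Y0.000

viewBox `0 0 122.784 121.784` with mm width/height → 1 unit = 1 mm. Flip: y_m = 121.784 − y_svg.

**Shape 1** — `<path>` cubic bezier, stroke `#008000` → engrave (S180, F4391). Control points (SVG): P0=(29.591,104.455), P1=(23.920,81.909), P2=(90.340,84.558), P3=(94.111,89.707); sampled at t=k/5. Machine vertices: (29.591,17.329) → (33.761,28.015) → (48.766,33.743) → (68.138,35.603) → (85.408,34.685) → (94.111,32.077). Open path.

**Shape 2** — `<circle>` circle, stroke `#008000` → engrave (S180, F4391). Machine vertices: (102.918,80.358) → (101.976,83.256) → (99.511,85.047) → (96.465,85.047) → (94.000,83.256) → (93.058,80.358) → (94.000,77.460) → (96.465,75.669) → (99.511,75.669) → (101.976,77.460) → (102.918,80.358). Closed: final G1 returns to the first vertex.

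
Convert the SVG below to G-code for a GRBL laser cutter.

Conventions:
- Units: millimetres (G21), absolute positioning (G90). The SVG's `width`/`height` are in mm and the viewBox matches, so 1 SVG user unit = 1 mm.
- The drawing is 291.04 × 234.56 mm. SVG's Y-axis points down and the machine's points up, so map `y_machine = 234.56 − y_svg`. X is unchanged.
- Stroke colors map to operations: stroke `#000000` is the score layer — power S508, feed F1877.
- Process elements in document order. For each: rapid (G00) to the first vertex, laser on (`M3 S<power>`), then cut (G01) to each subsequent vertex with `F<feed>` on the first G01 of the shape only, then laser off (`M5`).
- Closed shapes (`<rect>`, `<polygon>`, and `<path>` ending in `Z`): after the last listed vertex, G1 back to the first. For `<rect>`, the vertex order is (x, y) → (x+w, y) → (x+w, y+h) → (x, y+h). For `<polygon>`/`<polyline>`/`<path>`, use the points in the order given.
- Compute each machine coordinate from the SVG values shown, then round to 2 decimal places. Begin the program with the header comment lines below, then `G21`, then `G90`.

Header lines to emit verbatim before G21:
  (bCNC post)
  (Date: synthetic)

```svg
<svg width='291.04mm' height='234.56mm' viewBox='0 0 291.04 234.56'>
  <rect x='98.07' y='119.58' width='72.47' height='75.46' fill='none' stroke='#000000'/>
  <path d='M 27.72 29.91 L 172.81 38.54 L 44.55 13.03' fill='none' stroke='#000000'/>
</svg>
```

(bCNC post)
(Date: synthetic)
G21
G90
G00 X98.07 Y114.98
M3 S508
G01 X170.54 Y114.98 F1877
G01 X170.54 Y39.52
G01 X98.07 Y39.52
G01 X98.07 Y114.98
M5
G00 X27.72 Y204.65
M3 S508
G01 X172.81 Y196.02 F1877
G01 X44.55 Y221.53
M5

Since the viewBox matches the mm dimensions, user units are millimetres directly. The only transform is the Y-flip y_m = 234.56 − y_svg.

Shape 1 is a rectangle drawn with `<rect>`. Its stroke #000000 means score at S508, F1877. After flipping Y the toolpath is (98.07,114.98) → (170.54,114.98) → (170.54,39.52) → (98.07,39.52) → (98.07,114.98), returning to the start.

Shape 2 is a open polyline drawn with `<path>`. Its stroke #000000 means score at S508, F1877. After flipping Y the toolpath is (27.72,204.65) → (172.81,196.02) → (44.55,221.53).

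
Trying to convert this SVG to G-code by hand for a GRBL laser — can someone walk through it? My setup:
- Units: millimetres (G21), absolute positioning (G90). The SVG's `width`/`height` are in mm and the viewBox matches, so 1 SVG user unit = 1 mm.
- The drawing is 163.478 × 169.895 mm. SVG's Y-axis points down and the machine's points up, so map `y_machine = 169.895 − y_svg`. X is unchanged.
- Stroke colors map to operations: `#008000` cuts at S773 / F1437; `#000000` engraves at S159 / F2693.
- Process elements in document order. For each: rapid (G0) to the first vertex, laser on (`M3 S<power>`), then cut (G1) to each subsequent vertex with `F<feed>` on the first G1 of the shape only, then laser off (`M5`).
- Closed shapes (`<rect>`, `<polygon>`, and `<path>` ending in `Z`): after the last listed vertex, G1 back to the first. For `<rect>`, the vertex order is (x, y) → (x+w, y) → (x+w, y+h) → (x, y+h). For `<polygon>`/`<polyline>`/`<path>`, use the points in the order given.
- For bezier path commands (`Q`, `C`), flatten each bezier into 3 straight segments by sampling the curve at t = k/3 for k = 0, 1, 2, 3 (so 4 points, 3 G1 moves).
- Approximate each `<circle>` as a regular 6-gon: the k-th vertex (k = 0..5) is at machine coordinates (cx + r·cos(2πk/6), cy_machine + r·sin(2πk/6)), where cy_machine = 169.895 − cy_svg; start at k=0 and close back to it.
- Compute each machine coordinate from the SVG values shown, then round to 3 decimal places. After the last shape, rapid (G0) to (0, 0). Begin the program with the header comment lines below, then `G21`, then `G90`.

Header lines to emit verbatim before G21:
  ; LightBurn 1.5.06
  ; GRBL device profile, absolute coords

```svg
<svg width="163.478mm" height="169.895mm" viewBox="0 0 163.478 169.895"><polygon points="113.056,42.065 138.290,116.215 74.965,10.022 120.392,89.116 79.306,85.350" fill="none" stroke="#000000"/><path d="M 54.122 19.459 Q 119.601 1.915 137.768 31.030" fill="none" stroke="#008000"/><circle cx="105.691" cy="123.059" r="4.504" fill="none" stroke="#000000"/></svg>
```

Since the viewBox matches the mm dimensions, user units are millimetres directly. The only transform is the Y-flip y_m = 169.895 − y_svg.

Shape 1 is a closed polygon drawn with `<polygon>`. Its stroke #000000 means engrave at S159, F2693. After flipping Y the toolpath is (113.056,127.830) → (138.290,53.680) → (74.965,159.873) → (120.392,80.779) → (79.306,84.545) → (113.056,127.830), returning to the start.

Shape 2 is a quadratic bezier drawn with `<path>`. Its stroke #008000 means cut at S773, F1437. After flipping Y the toolpath is (54.122,150.436) → (92.518,156.948) → (120.400,153.091) → (137.768,138.865).

Shape 3 is a circle drawn with `<circle>`. Its stroke #000000 means engrave at S159, F2693. After flipping Y the toolpath is (110.195,46.836) → (107.943,50.737) → (103.439,50.737) → (101.187,46.836) → (103.439,42.935) → (107.943,42.935) → (110.195,46.836), returning to the start.

; LightBurn 1.5.06
; GRBL device profile, absolute coords
G21
G90
G0 X113.056 Y127.830
M3 S159
G1 X138.290 Y53.680 F2693
G1 X74.965 Y159.873
G1 X120.392 Y80.779
G1 X79.306 Y84.545
G1 X113.056 Y127.830
M5
G0 X54.122 Y150.436
M3 S773
G1 X92.518 Y156.948 F1437
G1 X120.400 Y153.091
G1 X137.768 Y138.865
M5
G0 X110.195 Y46.836
M3 S159
G1 X107.943 Y50.737 F2693
G1 X103.439 Y50.737
G1 X101.187 Y46.836
G1 X103.439 Y42.935
G1 X107.943 Y42.935
G1 X110.195 Y46.836
M5
G0 X0.000 Y0.000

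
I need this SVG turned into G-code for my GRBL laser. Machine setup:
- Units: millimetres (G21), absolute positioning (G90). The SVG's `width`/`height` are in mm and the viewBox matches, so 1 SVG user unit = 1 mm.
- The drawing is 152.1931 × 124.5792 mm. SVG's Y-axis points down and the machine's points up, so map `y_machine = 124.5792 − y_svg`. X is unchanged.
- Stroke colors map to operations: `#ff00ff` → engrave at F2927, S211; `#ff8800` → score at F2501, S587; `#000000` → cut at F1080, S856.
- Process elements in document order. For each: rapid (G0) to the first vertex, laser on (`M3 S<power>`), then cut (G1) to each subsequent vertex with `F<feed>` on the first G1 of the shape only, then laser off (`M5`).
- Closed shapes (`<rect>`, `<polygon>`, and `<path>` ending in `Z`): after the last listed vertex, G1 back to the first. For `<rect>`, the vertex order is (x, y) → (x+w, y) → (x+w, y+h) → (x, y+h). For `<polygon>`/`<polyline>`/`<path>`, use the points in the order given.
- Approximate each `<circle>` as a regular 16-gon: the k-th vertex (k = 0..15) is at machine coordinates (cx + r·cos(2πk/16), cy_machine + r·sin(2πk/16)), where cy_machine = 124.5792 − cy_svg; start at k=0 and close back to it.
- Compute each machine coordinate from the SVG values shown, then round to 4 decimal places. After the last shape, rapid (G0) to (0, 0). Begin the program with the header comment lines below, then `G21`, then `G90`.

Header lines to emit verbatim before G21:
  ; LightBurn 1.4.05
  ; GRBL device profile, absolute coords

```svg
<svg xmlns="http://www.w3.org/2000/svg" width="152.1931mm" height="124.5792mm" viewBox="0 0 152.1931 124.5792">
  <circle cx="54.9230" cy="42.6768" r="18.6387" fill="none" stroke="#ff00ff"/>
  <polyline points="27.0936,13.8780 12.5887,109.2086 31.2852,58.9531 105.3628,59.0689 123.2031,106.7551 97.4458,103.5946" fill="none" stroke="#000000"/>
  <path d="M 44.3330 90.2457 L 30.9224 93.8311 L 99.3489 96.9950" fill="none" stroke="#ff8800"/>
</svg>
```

; LightBurn 1.4.05
; GRBL device profile, absolute coords
G21
G90
G0 X73.5617 Y81.9024
M3 S211
G1 X72.1429 Y89.0351 F2927
G1 X68.1026 Y95.0820
G1 X62.0557 Y99.1223
G1 X54.9230 Y100.5411
G1 X47.7903 Y99.1223
G1 X41.7434 Y95.0820
G1 X37.7031 Y89.0351
G1 X36.2843 Y81.9024
G1 X37.7031 Y74.7697
G1 X41.7434 Y68.7228
G1 X47.7903 Y64.6825
G1 X54.9230 Y63.2637
G1 X62.0557 Y64.6825
G1 X68.1026 Y68.7228
G1 X72.1429 Y74.7697
G1 X73.5617 Y81.9024
M5
G0 X27.0936 Y110.7012
M3 S856
G1 X12.5887 Y15.3706 F1080
G1 X31.2852 Y65.6261
G1 X105.3628 Y65.5103
G1 X123.2031 Y17.8241
G1 X97.4458 Y20.9846
M5
G0 X44.3330 Y34.3335
M3 S587
G1 X30.9224 Y30.7481 F2501
G1 X99.3489 Y27.5842
M5
G0 X0.0000 Y0.0000

Since the viewBox matches the mm dimensions, user units are millimetres directly. The only transform is the Y-flip y_m = 124.5792 − y_svg.

Shape 1 is a circle drawn with `<circle>`. Its stroke #ff00ff means engrave at S211, F2927. After flipping Y the toolpath is (73.5617,81.9024) → (72.1429,89.0351) → (68.1026,95.0820) → (62.0557,99.1223) → (54.9230,100.5411) → (47.7903,99.1223) → (41.7434,95.0820) → (37.7031,89.0351) → (36.2843,81.9024) → (37.7031,74.7697) → (41.7434,68.7228) → (47.7903,64.6825) → (54.9230,63.2637) → (62.0557,64.6825) → (68.1026,68.7228) → (72.1429,74.7697) → (73.5617,81.9024), returning to the start.

Shape 2 is a open polyline drawn with `<polyline>`. Its stroke #000000 means cut at S856, F1080. After flipping Y the toolpath is (27.0936,110.7012) → (12.5887,15.3706) → (31.2852,65.6261) → (105.3628,65.5103) → (123.2031,17.8241) → (97.4458,20.9846).

Shape 3 is a open polyline drawn with `<path>`. Its stroke #ff8800 means score at S587, F2501. After flipping Y the toolpath is (44.3330,34.3335) → (30.9224,30.7481) → (99.3489,27.5842).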